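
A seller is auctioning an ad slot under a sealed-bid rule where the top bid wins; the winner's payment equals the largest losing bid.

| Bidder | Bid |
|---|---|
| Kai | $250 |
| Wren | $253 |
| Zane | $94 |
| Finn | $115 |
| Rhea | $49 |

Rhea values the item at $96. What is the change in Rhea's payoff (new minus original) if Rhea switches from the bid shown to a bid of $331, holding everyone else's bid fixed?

The highest bid among the other bidders is $253; Rhea's bid doesn't change that.
Original bid $49: Rhea is not highest (top rival bid is $253); payoff $0.
Alternative bid $331: Rhea is highest, pays the top rival bid $253; payoff $96 − $253 = −$157.
Change in payoff = −$157 − ($0) = −$157.

−$157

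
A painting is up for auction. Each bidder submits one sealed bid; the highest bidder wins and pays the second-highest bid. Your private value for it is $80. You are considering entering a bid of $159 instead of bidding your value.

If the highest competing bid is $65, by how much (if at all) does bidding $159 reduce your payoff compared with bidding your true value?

$0

Bidding your value $80: you win (since $80 > $65) and pay $65. Payoff $15.
Bidding $159: you win and pay $65. Payoff $80 − $65 = $15.
Difference = $15 − $15 = $0; both bids lead to the same outcome because the competing bid is below both your value and your alternative bid.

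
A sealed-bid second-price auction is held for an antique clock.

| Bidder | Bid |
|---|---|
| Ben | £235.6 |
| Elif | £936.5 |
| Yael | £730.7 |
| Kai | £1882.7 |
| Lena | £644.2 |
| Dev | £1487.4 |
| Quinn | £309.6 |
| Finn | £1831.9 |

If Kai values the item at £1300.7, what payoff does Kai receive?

−£531.2

Highest bid: Kai at £1882.7, so Kai wins.
Second-highest bid: Finn at £1831.9 — that is the price the winner pays.
Kai's payoff = value − price = £1300.7 − £1831.9 = −£531.2.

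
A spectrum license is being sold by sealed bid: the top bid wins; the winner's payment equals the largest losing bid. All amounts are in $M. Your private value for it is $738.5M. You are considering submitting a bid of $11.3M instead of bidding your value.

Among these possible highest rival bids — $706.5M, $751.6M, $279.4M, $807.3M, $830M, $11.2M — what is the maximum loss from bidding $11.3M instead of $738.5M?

$459.1M

$706.5M: truthful gives $32M, deviation gives $0M → loss $32M.
$751.6M: same outcome either way → loss $0M.
$279.4M: truthful gives $459.1M, deviation gives $0M → loss $459.1M.
$807.3M: same outcome either way → loss $0M.
$830M: same outcome either way → loss $0M.
$11.2M: same outcome either way → loss $0M.
Maximum loss: $459.1M.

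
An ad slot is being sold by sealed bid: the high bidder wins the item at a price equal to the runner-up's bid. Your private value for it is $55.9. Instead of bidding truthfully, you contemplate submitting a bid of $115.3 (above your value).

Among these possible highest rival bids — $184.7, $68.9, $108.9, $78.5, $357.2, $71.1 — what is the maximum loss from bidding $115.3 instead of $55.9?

$53

$184.7: same outcome either way → loss $0.
$68.9: truthful gives $0, deviation gives −$13 → loss $13.
$108.9: truthful gives $0, deviation gives −$53 → loss $53.
$78.5: truthful gives $0, deviation gives −$22.6 → loss $22.6.
$357.2: same outcome either way → loss $0.
$71.1: truthful gives $0, deviation gives −$15.2 → loss $15.2.
Maximum loss: $53.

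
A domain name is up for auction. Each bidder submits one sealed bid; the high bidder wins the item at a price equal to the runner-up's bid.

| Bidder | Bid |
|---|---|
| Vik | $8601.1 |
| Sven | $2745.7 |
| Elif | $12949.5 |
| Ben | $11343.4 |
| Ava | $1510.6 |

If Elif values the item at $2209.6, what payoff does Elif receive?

−$9133.8

Highest bid: Elif at $12949.5, so Elif wins.
Second-highest bid: Ben at $11343.4 — that is the price the winner pays.
Elif's payoff = value − price = $2209.6 − $11343.4 = −$9133.8.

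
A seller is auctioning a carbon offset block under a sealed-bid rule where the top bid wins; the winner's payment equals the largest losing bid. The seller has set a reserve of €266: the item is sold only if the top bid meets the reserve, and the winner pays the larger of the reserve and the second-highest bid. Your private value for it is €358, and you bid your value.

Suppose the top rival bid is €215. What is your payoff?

Your bid €358 is the highest and exceeds the reserve.
Price = max(second-highest bid, reserve) = max(€215, €266) = €266.
Payoff = €358 − €266 = €92.

€92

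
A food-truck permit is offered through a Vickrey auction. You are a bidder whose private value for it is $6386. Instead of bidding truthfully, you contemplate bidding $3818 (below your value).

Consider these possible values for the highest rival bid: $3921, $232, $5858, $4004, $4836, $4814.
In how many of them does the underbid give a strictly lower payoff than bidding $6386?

The deviation hurts exactly when the highest competing bid lies strictly between $3818 and $6386 — underbidding then forfeits a profitable win.
$3921: inside the interval → strictly worse (loss $2465).
$232: below both → same outcome either way.
$5858: inside the interval → strictly worse (loss $528).
$4004: inside the interval → strictly worse (loss $2382).
$4836: inside the interval → strictly worse (loss $1550).
$4814: inside the interval → strictly worse (loss $1572).
Count: 5.

5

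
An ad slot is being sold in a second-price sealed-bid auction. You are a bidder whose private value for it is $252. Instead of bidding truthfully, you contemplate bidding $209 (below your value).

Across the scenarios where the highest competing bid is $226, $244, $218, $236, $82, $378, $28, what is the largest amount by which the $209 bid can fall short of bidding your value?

$226: truthful gives $26, deviation gives $0 → loss $26.
$244: truthful gives $8, deviation gives $0 → loss $8.
$218: truthful gives $34, deviation gives $0 → loss $34.
$236: truthful gives $16, deviation gives $0 → loss $16.
$82: same outcome either way → loss $0.
$378: same outcome either way → loss $0.
$28: same outcome either way → loss $0.
Maximum loss: $34.

$34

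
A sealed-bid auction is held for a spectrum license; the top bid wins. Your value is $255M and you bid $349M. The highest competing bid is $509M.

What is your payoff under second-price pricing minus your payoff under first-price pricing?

$0M

Your bid $349M is below $509M, so you lose under either rule.
Payoff is $0M in both cases; difference = $0M.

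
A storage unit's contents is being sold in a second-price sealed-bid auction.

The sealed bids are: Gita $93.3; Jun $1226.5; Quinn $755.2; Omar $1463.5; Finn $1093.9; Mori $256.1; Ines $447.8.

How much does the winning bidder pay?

Highest bid: Omar at $1463.5, so Omar wins.
Second-highest bid: Jun at $1226.5 — that is the price the winner pays.

$1226.5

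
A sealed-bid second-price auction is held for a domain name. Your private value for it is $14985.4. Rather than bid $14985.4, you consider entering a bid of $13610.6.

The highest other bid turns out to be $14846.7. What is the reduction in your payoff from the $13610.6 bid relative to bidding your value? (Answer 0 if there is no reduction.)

$138.7

Bidding your value $14985.4: you win (since $14985.4 > $14846.7) and pay $14846.7. Payoff $138.7.
Bidding $13610.6: you lose. Payoff $0.
The competing bid $14846.7 lies between your shaded bid and your value, so underbidding forfeits an item you could have won at a profitable price.
Loss from deviating = $138.7 − ($0) = $138.7.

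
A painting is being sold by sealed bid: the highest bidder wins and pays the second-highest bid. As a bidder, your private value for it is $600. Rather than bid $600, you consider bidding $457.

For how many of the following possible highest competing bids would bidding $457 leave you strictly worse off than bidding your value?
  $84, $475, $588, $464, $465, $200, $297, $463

5

The deviation hurts exactly when the highest competing bid lies strictly between $457 and $600 — underbidding then forfeits a profitable win.
$84: below both → same outcome either way.
$475: inside the interval → strictly worse (loss $125).
$588: inside the interval → strictly worse (loss $12).
$464: inside the interval → strictly worse (loss $136).
$465: inside the interval → strictly worse (loss $135).
$200: below both → same outcome either way.
$297: below both → same outcome either way.
$463: inside the interval → strictly worse (loss $137).
Count: 5.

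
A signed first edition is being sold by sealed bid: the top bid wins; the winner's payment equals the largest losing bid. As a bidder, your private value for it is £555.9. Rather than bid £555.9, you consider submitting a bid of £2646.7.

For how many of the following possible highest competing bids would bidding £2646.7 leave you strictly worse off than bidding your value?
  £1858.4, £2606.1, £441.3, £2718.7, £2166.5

The deviation hurts exactly when the highest competing bid lies strictly between £555.9 and £2646.7 — overbidding then wins at a price above your value.
£1858.4: inside the interval → strictly worse (loss £1302.5).
£2606.1: inside the interval → strictly worse (loss £2050.2).
£441.3: below both → same outcome either way.
£2718.7: above both → same outcome either way.
£2166.5: inside the interval → strictly worse (loss £1610.6).
Count: 3.

3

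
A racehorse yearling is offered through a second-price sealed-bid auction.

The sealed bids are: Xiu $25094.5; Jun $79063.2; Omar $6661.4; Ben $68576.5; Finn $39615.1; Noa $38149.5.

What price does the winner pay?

$68576.5

Highest bid: Jun at $79063.2, so Jun wins.
Second-highest bid: Ben at $68576.5 — that is the price the winner pays.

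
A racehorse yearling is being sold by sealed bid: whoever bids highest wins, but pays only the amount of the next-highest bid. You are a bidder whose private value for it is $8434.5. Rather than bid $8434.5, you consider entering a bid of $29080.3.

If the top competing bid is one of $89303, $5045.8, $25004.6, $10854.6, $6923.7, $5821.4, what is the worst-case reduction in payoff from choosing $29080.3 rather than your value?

$16570.1

$89303: same outcome either way → loss $0.
$5045.8: same outcome either way → loss $0.
$25004.6: truthful gives $0, deviation gives −$16570.1 → loss $16570.1.
$10854.6: truthful gives $0, deviation gives −$2420.1 → loss $2420.1.
$6923.7: same outcome either way → loss $0.
$5821.4: same outcome either way → loss $0.
Maximum loss: $16570.1.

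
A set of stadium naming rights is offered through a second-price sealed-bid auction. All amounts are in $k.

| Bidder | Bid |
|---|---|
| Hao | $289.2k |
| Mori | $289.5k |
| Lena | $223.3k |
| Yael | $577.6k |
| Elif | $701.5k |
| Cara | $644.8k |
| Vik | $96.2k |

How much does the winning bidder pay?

Highest bid: Elif at $701.5k, so Elif wins.
Second-highest bid: Cara at $644.8k — that is the price the winner pays.

$644.8k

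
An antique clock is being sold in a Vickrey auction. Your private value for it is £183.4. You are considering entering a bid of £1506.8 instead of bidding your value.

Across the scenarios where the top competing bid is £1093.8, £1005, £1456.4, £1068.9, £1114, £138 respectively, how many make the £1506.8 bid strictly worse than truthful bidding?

5

The deviation hurts exactly when the highest competing bid lies strictly between £183.4 and £1506.8 — overbidding then wins at a price above your value.
£1093.8: inside the interval → strictly worse (loss £910.4).
£1005: inside the interval → strictly worse (loss £821.6).
£1456.4: inside the interval → strictly worse (loss £1273).
£1068.9: inside the interval → strictly worse (loss £885.5).
£1114: inside the interval → strictly worse (loss £930.6).
£138: below both → same outcome either way.
Count: 5.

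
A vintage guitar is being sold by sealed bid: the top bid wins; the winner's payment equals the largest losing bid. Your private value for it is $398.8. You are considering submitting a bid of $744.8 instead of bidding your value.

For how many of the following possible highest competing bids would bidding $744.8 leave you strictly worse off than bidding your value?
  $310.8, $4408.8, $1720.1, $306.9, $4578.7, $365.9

The deviation hurts exactly when the highest competing bid lies strictly between $398.8 and $744.8 — overbidding then wins at a price above your value.
$310.8: below both → same outcome either way.
$4408.8: above both → same outcome either way.
$1720.1: above both → same outcome either way.
$306.9: below both → same outcome either way.
$4578.7: above both → same outcome either way.
$365.9: below both → same outcome either way.
Count: 0.

0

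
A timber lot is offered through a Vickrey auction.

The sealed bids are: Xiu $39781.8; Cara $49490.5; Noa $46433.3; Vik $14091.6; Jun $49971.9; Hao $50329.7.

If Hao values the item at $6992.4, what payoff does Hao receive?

−$42979.5

Highest bid: Hao at $50329.7, so Hao wins.
Second-highest bid: Jun at $49971.9 — that is the price the winner pays.
Hao's payoff = value − price = $6992.4 − $49971.9 = −$42979.5.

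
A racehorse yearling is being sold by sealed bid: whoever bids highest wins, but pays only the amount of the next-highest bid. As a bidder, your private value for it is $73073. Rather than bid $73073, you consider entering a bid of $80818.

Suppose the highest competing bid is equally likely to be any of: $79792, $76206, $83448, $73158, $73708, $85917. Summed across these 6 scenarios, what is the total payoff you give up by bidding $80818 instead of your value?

The deviation costs you only when the competing bid falls strictly between $73073 and $80818; elsewhere both bids give the same outcome.
$79792: truthful payoff $0, deviation payoff −$6719 → loss $6719.
$76206: truthful payoff $0, deviation payoff −$3133 → loss $3133.
$83448: outcomes coincide → loss $0.
$73158: truthful payoff $0, deviation payoff −$85 → loss $85.
$73708: truthful payoff $0, deviation payoff −$635 → loss $635.
$85917: outcomes coincide → loss $0.
Total loss = $6719 + $3133 + $85 + $635 = $10572.

$10572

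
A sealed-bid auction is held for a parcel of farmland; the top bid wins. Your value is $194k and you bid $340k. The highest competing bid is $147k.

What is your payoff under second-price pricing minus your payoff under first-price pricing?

You have the highest bid, so you win under either rule.
Second-price: pay $147k → payoff $47k.
First-price: pay your own bid $340k → payoff −$146k.
Difference = $47k − (−$146k) = $193k.

$193k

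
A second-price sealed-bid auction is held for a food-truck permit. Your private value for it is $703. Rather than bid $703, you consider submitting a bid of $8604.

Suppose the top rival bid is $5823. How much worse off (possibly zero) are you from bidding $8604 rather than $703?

Bidding your value $703: you lose (since $703 < $5823). Payoff $0.
Bidding $8604: you win and pay $5823. Payoff $703 − $5823 = −$5120.
The competing bid $5823 lies between your value and your inflated bid, so overbidding wins an item priced above your value.
Loss from deviating = $0 − (−$5120) = $5120.
In a second-price auction your bid sets only whether you win, not what you pay, so bidding your true value is weakly dominant.

$5120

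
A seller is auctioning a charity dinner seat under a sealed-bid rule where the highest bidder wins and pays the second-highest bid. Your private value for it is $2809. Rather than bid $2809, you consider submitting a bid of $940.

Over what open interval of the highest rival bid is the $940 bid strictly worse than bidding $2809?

($940, $2809)

If the competing bid is below $940, both bids win at the same price — no difference.
If it is above $2809, both bids lose — no difference.
If it lies strictly between $940 and $2809, bidding your value wins at a price below your value (positive payoff) while bidding $940 loses (payoff 0).
So the deviation strictly hurts on the open interval ($940, $2809).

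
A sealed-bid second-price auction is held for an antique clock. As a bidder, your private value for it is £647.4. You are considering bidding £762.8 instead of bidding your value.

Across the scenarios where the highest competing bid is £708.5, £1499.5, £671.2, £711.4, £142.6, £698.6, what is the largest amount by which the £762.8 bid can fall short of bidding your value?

£64

£708.5: truthful gives £0, deviation gives −£61.1 → loss £61.1.
£1499.5: same outcome either way → loss £0.
£671.2: truthful gives £0, deviation gives −£23.8 → loss £23.8.
£711.4: truthful gives £0, deviation gives −£64 → loss £64.
£142.6: same outcome either way → loss £0.
£698.6: truthful gives £0, deviation gives −£51.2 → loss £51.2.
Maximum loss: £64.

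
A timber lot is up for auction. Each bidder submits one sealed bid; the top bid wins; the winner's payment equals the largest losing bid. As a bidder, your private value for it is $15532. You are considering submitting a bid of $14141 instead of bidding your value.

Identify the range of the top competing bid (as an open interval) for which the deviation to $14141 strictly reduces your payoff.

($14141, $15532)

If the competing bid is below $14141, both bids win at the same price — no difference.
If it is above $15532, both bids lose — no difference.
If it lies strictly between $14141 and $15532, bidding your value wins at a price below your value (positive payoff) while bidding $14141 loses (payoff 0).
So the deviation strictly hurts on the open interval ($14141, $15532).
Truthful bidding weakly dominates here: raising your bid can only win items priced above your value, and lowering it can only forfeit items priced below.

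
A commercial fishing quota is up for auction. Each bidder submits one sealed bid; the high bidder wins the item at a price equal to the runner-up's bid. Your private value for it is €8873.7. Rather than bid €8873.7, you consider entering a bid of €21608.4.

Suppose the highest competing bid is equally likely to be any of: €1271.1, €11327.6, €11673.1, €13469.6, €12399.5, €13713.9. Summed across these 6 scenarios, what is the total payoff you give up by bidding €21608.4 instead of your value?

€18215.2

The deviation costs you only when the competing bid falls strictly between €8873.7 and €21608.4; elsewhere both bids give the same outcome.
€1271.1: outcomes coincide → loss €0.
€11327.6: truthful payoff €0, deviation payoff −€2453.9 → loss €2453.9.
€11673.1: truthful payoff €0, deviation payoff −€2799.4 → loss €2799.4.
€13469.6: truthful payoff €0, deviation payoff −€4595.9 → loss €4595.9.
€12399.5: truthful payoff €0, deviation payoff −€3525.8 → loss €3525.8.
€13713.9: truthful payoff €0, deviation payoff −€4840.2 → loss €4840.2.
Total loss = €2453.9 + €2799.4 + €4595.9 + €3525.8 + €4840.2 = €18215.2.
In a second-price auction your bid sets only whether you win, not what you pay, so bidding your true value is weakly dominant.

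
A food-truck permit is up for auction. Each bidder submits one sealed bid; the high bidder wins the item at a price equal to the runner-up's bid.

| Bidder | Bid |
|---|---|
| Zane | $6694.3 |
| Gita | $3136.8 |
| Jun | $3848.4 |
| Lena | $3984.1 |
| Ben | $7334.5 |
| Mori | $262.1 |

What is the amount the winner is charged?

$6694.3

Highest bid: Ben at $7334.5, so Ben wins.
Second-highest bid: Zane at $6694.3 — that is the price the winner pays.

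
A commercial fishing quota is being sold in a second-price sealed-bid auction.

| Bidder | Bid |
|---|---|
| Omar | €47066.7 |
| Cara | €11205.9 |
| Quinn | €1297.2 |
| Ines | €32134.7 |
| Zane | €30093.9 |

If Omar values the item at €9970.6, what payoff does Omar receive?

−€22164.1

Highest bid: Omar at €47066.7, so Omar wins.
Second-highest bid: Ines at €32134.7 — that is the price the winner pays.
Omar's payoff = value − price = €9970.6 − €32134.7 = −€22164.1.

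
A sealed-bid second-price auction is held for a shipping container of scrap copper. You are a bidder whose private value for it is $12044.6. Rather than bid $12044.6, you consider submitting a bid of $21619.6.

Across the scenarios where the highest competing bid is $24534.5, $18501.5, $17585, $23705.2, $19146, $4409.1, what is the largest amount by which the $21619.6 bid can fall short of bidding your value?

$7101.4

$24534.5: same outcome either way → loss $0.
$18501.5: truthful gives $0, deviation gives −$6456.9 → loss $6456.9.
$17585: truthful gives $0, deviation gives −$5540.4 → loss $5540.4.
$23705.2: same outcome either way → loss $0.
$19146: truthful gives $0, deviation gives −$7101.4 → loss $7101.4.
$4409.1: same outcome either way → loss $0.
Maximum loss: $7101.4.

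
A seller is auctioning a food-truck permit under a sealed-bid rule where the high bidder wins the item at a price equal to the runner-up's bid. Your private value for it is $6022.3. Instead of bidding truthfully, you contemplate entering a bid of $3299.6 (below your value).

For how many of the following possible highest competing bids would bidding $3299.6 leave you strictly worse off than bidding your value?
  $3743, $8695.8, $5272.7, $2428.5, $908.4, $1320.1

The deviation hurts exactly when the highest competing bid lies strictly between $3299.6 and $6022.3 — underbidding then forfeits a profitable win.
$3743: inside the interval → strictly worse (loss $2279.3).
$8695.8: above both → same outcome either way.
$5272.7: inside the interval → strictly worse (loss $749.6).
$2428.5: below both → same outcome either way.
$908.4: below both → same outcome either way.
$1320.1: below both → same outcome either way.
Count: 2.

2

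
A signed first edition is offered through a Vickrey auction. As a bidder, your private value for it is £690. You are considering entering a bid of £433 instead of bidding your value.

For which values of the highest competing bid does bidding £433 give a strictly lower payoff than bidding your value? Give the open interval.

(£433, £690)

If the competing bid is below £433, both bids win at the same price — no difference.
If it is above £690, both bids lose — no difference.
If it lies strictly between £433 and £690, bidding your value wins at a price below your value (positive payoff) while bidding £433 loses (payoff 0).
So the deviation strictly hurts on the open interval (£433, £690).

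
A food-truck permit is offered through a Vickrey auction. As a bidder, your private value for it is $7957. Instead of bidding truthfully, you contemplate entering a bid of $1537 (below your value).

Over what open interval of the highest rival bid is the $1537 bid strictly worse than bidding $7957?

If the competing bid is below $1537, both bids win at the same price — no difference.
If it is above $7957, both bids lose — no difference.
If it lies strictly between $1537 and $7957, bidding your value wins at a price below your value (positive payoff) while bidding $1537 loses (payoff 0).
So the deviation strictly hurts on the open interval ($1537, $7957).
Because the price is fixed by the runner-up's bid, deviating from your value can only change a good outcome into a bad one — never the reverse.

($1537, $7957)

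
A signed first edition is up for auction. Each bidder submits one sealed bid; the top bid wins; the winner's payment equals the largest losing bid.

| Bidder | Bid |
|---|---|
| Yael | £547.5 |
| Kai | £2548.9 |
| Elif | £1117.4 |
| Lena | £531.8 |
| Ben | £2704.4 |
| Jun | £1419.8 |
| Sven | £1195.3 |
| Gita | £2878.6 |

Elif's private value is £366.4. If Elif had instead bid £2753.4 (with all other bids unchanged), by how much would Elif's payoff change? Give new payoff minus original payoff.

The highest bid among the other bidders is £2878.6; Elif's bid doesn't change that.
Original bid £1117.4: Elif is not highest (top rival bid is £2878.6); payoff £0.
Alternative bid £2753.4: Elif is not highest (top rival bid is £2878.6); payoff £0.
Change in payoff = £0 − (£0) = £0.

£0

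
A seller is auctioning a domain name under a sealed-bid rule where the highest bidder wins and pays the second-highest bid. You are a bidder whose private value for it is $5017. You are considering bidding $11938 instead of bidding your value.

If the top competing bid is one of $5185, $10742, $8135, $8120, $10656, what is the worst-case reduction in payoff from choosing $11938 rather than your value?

$5185: truthful gives $0, deviation gives −$168 → loss $168.
$10742: truthful gives $0, deviation gives −$5725 → loss $5725.
$8135: truthful gives $0, deviation gives −$3118 → loss $3118.
$8120: truthful gives $0, deviation gives −$3103 → loss $3103.
$10656: truthful gives $0, deviation gives −$5639 → loss $5639.
Maximum loss: $5725.

$5725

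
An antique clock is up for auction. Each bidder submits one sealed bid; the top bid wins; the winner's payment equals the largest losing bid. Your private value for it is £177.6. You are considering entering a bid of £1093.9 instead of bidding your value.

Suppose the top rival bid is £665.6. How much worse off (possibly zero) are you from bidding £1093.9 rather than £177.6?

£488

Bidding your value £177.6: you lose (since £177.6 < £665.6). Payoff £0.
Bidding £1093.9: you win and pay £665.6. Payoff £177.6 − £665.6 = −£488.
The competing bid £665.6 lies between your value and your inflated bid, so overbidding wins an item priced above your value.
Loss from deviating = £0 − (−£488) = £488.
In a second-price auction your bid sets only whether you win, not what you pay, so bidding your true value is weakly dominant.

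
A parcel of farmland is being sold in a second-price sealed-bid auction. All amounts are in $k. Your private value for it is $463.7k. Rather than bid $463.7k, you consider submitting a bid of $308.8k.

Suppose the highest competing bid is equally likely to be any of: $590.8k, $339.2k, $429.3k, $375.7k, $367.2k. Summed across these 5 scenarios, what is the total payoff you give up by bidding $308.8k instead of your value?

The deviation costs you only when the competing bid falls strictly between $308.8k and $463.7k; elsewhere both bids give the same outcome.
$590.8k: outcomes coincide → loss $0k.
$339.2k: truthful payoff $124.5k, deviation payoff $0k → loss $124.5k.
$429.3k: truthful payoff $34.4k, deviation payoff $0k → loss $34.4k.
$375.7k: truthful payoff $88k, deviation payoff $0k → loss $88k.
$367.2k: truthful payoff $96.5k, deviation payoff $0k → loss $96.5k.
Total loss = $124.5k + $34.4k + $88k + $96.5k = $343.4k.

$343.4k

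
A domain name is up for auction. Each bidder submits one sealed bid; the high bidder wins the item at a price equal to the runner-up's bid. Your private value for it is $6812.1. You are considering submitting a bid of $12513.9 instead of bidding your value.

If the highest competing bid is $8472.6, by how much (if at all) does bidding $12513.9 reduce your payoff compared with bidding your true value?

Bidding your value $6812.1: you lose (since $6812.1 < $8472.6). Payoff $0.
Bidding $12513.9: you win and pay $8472.6. Payoff $6812.1 − $8472.6 = −$1660.5.
The competing bid $8472.6 lies between your value and your inflated bid, so overbidding wins an item priced above your value.
Loss from deviating = $0 − (−$1660.5) = $1660.5.

$1660.5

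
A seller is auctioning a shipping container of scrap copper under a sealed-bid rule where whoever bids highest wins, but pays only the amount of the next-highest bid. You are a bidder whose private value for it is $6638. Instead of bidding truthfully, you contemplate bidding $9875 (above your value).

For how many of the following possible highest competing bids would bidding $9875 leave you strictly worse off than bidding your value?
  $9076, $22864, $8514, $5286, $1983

2

The deviation hurts exactly when the highest competing bid lies strictly between $6638 and $9875 — overbidding then wins at a price above your value.
$9076: inside the interval → strictly worse (loss $2438).
$22864: above both → same outcome either way.
$8514: inside the interval → strictly worse (loss $1876).
$5286: below both → same outcome either way.
$1983: below both → same outcome either way.
Count: 2.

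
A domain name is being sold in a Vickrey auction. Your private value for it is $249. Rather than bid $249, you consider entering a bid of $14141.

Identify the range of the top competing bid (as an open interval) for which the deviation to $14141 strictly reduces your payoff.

($249, $14141)

If the competing bid is below $249, both bids win at the same price — no difference.
If it is above $14141, both bids lose — no difference.
If it lies strictly between $249 and $14141, bidding your value loses (payoff 0) while bidding $14141 wins at a price above your value (payoff negative).
So the deviation strictly hurts on the open interval ($249, $14141).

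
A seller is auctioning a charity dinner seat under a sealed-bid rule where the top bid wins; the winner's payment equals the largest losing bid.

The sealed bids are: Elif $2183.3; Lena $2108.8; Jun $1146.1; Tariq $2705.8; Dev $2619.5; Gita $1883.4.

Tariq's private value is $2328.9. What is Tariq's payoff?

Highest bid: Tariq at $2705.8, so Tariq wins.
Second-highest bid: Dev at $2619.5 — that is the price the winner pays.
Tariq's payoff = value − price = $2328.9 − $2619.5 = −$290.6.

−$290.6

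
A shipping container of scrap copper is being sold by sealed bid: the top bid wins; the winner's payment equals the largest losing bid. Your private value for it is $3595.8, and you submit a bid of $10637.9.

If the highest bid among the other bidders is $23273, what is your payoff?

Your bid $10637.9 is below the highest competing bid $23273, so you lose.
A losing bidder pays nothing and receives nothing: payoff = $0.

$0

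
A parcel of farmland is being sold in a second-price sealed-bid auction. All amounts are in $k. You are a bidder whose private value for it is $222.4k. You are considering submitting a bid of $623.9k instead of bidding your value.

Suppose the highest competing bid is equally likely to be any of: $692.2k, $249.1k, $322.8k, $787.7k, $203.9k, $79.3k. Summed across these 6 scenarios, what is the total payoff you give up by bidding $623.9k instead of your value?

The deviation costs you only when the competing bid falls strictly between $222.4k and $623.9k; elsewhere both bids give the same outcome.
$692.2k: outcomes coincide → loss $0k.
$249.1k: truthful payoff $0k, deviation payoff −$26.7k → loss $26.7k.
$322.8k: truthful payoff $0k, deviation payoff −$100.4k → loss $100.4k.
$787.7k: outcomes coincide → loss $0k.
$203.9k: outcomes coincide → loss $0k.
$79.3k: outcomes coincide → loss $0k.
Total loss = $26.7k + $100.4k = $127.1k.

$127.1k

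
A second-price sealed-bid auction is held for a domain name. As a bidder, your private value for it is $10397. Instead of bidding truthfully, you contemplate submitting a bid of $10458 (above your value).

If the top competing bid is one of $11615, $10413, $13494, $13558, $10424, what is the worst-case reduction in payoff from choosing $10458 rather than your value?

$11615: same outcome either way → loss $0.
$10413: truthful gives $0, deviation gives −$16 → loss $16.
$13494: same outcome either way → loss $0.
$13558: same outcome either way → loss $0.
$10424: truthful gives $0, deviation gives −$27 → loss $27.
Maximum loss: $27.

$27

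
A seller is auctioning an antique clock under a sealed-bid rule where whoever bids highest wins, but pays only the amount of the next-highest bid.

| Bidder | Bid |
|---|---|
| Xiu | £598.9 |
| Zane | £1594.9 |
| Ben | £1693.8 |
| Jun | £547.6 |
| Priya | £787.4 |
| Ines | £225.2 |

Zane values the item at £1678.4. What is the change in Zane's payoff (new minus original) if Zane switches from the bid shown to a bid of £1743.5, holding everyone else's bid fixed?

The highest bid among the other bidders is £1693.8; Zane's bid doesn't change that.
Original bid £1594.9: Zane is not highest (top rival bid is £1693.8); payoff £0.
Alternative bid £1743.5: Zane is highest, pays the top rival bid £1693.8; payoff £1678.4 − £1693.8 = −£15.4.
Change in payoff = −£15.4 − (£0) = −£15.4.

−£15.4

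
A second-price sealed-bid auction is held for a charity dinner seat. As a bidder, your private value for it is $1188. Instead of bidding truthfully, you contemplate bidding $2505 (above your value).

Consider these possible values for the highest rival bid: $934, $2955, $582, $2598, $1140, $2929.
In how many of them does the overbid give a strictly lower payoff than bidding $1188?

The deviation hurts exactly when the highest competing bid lies strictly between $1188 and $2505 — overbidding then wins at a price above your value.
$934: below both → same outcome either way.
$2955: above both → same outcome either way.
$582: below both → same outcome either way.
$2598: above both → same outcome either way.
$1140: below both → same outcome either way.
$2929: above both → same outcome either way.
Count: 0.

0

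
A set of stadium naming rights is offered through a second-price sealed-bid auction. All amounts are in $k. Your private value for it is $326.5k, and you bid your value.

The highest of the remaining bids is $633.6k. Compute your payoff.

$0k

Your bid $326.5k is below the highest competing bid $633.6k, so you lose.
A losing bidder pays nothing and receives nothing: payoff = $0k.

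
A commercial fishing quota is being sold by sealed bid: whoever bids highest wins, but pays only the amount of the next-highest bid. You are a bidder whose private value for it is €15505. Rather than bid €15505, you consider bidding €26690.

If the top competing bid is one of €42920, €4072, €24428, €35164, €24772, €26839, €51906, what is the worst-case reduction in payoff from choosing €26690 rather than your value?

€9267

€42920: same outcome either way → loss €0.
€4072: same outcome either way → loss €0.
€24428: truthful gives €0, deviation gives −€8923 → loss €8923.
€35164: same outcome either way → loss €0.
€24772: truthful gives €0, deviation gives −€9267 → loss €9267.
€26839: same outcome either way → loss €0.
€51906: same outcome either way → loss €0.
Maximum loss: €9267.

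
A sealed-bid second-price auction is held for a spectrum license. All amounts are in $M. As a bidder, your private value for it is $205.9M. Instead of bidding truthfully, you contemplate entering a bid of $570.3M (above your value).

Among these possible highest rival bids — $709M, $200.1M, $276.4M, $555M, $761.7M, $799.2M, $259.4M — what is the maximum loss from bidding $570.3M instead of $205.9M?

$709M: same outcome either way → loss $0M.
$200.1M: same outcome either way → loss $0M.
$276.4M: truthful gives $0M, deviation gives −$70.5M → loss $70.5M.
$555M: truthful gives $0M, deviation gives −$349.1M → loss $349.1M.
$761.7M: same outcome either way → loss $0M.
$799.2M: same outcome either way → loss $0M.
$259.4M: truthful gives $0M, deviation gives −$53.5M → loss $53.5M.
Maximum loss: $349.1M.

$349.1M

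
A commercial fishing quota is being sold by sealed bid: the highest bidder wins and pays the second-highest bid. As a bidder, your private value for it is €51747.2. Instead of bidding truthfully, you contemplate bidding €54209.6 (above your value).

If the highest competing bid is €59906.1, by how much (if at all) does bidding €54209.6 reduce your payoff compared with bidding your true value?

€0

Bidding your value €51747.2: you lose (since €51747.2 < €59906.1). Payoff €0.
Bidding €54209.6: you lose. Payoff €0.
Difference = €0 − €0 = €0; both bids lead to the same outcome because the competing bid is above both your value and your alternative bid.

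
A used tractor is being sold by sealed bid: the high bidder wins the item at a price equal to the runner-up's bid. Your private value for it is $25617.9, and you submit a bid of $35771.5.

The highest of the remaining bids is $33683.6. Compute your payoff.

−$8065.7

Your bid $35771.5 exceeds the highest competing bid $33683.6, so you win.
In a second-price auction the winner pays the second-highest bid, $33683.6.
Payoff = value − price = $25617.9 − $33683.6 = −$8065.7.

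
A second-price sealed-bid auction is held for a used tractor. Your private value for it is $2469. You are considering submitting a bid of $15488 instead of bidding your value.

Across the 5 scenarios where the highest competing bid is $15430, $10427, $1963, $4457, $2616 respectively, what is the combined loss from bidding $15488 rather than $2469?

The deviation costs you only when the competing bid falls strictly between $2469 and $15488; elsewhere both bids give the same outcome.
$15430: truthful payoff $0, deviation payoff −$12961 → loss $12961.
$10427: truthful payoff $0, deviation payoff −$7958 → loss $7958.
$1963: outcomes coincide → loss $0.
$4457: truthful payoff $0, deviation payoff −$1988 → loss $1988.
$2616: truthful payoff $0, deviation payoff −$147 → loss $147.
Total loss = $12961 + $7958 + $1988 + $147 = $23054.

$23054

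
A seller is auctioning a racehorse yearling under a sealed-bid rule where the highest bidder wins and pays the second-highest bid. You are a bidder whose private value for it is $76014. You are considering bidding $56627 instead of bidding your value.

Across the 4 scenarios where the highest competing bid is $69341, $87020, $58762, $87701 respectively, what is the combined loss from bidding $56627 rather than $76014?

The deviation costs you only when the competing bid falls strictly between $56627 and $76014; elsewhere both bids give the same outcome.
$69341: truthful payoff $6673, deviation payoff $0 → loss $6673.
$87020: outcomes coincide → loss $0.
$58762: truthful payoff $17252, deviation payoff $0 → loss $17252.
$87701: outcomes coincide → loss $0.
Total loss = $6673 + $17252 = $23925.

$23925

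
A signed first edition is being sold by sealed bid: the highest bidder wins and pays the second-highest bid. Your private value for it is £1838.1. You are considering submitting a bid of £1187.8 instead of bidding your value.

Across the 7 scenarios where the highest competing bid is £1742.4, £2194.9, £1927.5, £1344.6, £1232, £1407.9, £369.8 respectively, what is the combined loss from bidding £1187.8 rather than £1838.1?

£1625.5

The deviation costs you only when the competing bid falls strictly between £1187.8 and £1838.1; elsewhere both bids give the same outcome.
£1742.4: truthful payoff £95.7, deviation payoff £0 → loss £95.7.
£2194.9: outcomes coincide → loss £0.
£1927.5: outcomes coincide → loss £0.
£1344.6: truthful payoff £493.5, deviation payoff £0 → loss £493.5.
£1232: truthful payoff £606.1, deviation payoff £0 → loss £606.1.
£1407.9: truthful payoff £430.2, deviation payoff £0 → loss £430.2.
£369.8: outcomes coincide → loss £0.
Total loss = £95.7 + £493.5 + £606.1 + £430.2 = £1625.5.
In a second-price auction your bid sets only whether you win, not what you pay, so bidding your true value is weakly dominant.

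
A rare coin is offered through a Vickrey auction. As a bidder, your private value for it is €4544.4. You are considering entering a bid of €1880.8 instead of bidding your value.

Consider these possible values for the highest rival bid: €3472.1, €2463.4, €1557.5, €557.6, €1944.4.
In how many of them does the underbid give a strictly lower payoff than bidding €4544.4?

The deviation hurts exactly when the highest competing bid lies strictly between €1880.8 and €4544.4 — underbidding then forfeits a profitable win.
€3472.1: inside the interval → strictly worse (loss €1072.3).
€2463.4: inside the interval → strictly worse (loss €2081).
€1557.5: below both → same outcome either way.
€557.6: below both → same outcome either way.
€1944.4: inside the interval → strictly worse (loss €2600).
Count: 3.

3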